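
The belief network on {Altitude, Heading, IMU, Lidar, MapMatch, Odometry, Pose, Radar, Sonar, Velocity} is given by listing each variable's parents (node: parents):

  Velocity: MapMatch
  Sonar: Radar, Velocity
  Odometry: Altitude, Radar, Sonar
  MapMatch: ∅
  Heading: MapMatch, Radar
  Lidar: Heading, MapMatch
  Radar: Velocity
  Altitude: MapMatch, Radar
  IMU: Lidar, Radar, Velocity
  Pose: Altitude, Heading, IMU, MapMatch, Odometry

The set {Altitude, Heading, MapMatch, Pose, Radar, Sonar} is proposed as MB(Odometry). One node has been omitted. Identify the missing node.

IMU

By definition, MB(Odometry) is built from Odometry's parents, Odometry's children, and the co-parents of Odometry.
Odometry's parents: Altitude, Radar, Sonar.
Odometry's children: Pose.
Other parents of Odometry's children:
  Pose's other parents are Altitude, Heading, IMU, MapMatch.
MB(Odometry) = {Altitude, Heading, IMU, MapMatch, Pose, Radar, Sonar}.
Comparing with the claimed set, IMU is missing.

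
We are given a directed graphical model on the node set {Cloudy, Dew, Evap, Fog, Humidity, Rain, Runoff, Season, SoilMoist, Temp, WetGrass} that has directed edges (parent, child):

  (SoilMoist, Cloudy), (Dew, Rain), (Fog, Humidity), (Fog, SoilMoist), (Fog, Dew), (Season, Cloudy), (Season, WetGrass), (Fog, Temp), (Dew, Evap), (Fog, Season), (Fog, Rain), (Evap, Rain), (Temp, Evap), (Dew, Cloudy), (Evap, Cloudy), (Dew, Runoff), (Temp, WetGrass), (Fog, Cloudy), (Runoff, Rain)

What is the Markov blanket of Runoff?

Pa(Runoff) = {Dew}.
Runoff's children: Rain.
Parents of each child, excluding Runoff:
  parents(Rain) \ {Runoff} = {Dew, Evap, Fog}.
Union: {Dew} ∪ {Rain} ∪ {Dew, Evap, Fog} = {Dew, Evap, Fog, Rain}.

{Dew, Evap, Fog, Rain}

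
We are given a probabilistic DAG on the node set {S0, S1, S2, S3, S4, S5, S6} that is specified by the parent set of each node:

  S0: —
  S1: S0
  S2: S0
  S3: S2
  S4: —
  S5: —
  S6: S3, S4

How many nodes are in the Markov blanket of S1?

1

By definition, MB(S1) is built from S1's parents, S1's children, and the co-parents of S1.
Parents of S1: S0.
S1's children: none.
S1 has no children, so there are no co-parents.
MB(S1) = {S0}, which has 1 node.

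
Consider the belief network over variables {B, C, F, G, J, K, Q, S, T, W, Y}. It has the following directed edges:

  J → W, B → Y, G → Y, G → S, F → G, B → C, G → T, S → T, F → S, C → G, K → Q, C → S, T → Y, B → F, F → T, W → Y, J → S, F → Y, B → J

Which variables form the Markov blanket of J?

{B, C, F, G, S, W}

J has children S, W.
J has parent B.
Parents of each child, excluding J:
  parents(S) \ {J} = {C, F, G}.
  W has no other parent.
Taking the union gives {B, C, F, G, S, W}.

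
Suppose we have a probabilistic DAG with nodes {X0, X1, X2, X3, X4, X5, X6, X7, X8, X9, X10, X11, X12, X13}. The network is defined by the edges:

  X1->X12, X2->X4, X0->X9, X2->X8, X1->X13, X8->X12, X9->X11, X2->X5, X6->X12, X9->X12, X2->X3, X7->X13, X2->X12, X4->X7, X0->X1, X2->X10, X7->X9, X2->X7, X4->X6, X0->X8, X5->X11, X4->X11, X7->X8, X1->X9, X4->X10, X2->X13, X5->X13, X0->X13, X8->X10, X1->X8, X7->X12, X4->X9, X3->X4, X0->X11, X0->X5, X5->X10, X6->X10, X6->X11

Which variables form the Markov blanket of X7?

{X0, X1, X2, X4, X5, X6, X8, X9, X12, X13}

Recall MB(v) = parents ∪ children ∪ spouses, where spouses are the other parents of v's children.
Pa(X7) = {X2, X4}.
Ch(X7) = {X8, X9, X12, X13}.
For each child, the remaining parents (spouses of X7):
  X8's other parents are X0, X1, X2.
  X9's other parents are X0, X1, X4.
  X12's other parents are X1, X2, X6, X8, X9.
  parents(X13) \ {X7} = {X0, X1, X2, X5}.
Taking the union gives {X0, X1, X2, X4, X5, X6, X8, X9, X12, X13}.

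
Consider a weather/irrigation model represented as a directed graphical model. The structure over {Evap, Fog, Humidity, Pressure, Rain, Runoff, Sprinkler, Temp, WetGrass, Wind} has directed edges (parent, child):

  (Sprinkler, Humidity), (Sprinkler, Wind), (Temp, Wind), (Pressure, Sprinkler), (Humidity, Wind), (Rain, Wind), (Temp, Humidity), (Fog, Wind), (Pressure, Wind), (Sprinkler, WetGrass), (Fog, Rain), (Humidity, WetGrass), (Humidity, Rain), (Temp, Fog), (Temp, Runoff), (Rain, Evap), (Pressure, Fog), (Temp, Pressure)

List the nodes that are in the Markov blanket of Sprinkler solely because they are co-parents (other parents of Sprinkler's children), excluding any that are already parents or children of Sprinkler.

{Fog, Rain, Temp}

Children of Sprinkler: Humidity, WetGrass, Wind.
  Humidity: Temp
  Wind: Fog, Humidity, Pressure, Rain, Temp
  WetGrass: Humidity
Excluding nodes already adjacent to Sprinkler (Humidity, Pressure, WetGrass, Wind), the co-parent-only contribution is {Fog, Rain, Temp}.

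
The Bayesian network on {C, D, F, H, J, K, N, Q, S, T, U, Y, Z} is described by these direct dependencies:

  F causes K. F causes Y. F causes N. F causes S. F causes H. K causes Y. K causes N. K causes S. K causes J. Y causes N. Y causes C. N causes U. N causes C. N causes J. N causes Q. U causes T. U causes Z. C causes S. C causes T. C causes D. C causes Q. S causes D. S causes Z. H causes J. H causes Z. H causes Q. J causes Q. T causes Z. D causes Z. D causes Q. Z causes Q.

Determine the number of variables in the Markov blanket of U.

U has children T, Z.
U's parents: N.
Co-parents of U (other parents of its children):
  T: C
  Z: D, H, S, T
MB(U) = {C, D, H, N, S, T, Z}, which has 7 nodes.

7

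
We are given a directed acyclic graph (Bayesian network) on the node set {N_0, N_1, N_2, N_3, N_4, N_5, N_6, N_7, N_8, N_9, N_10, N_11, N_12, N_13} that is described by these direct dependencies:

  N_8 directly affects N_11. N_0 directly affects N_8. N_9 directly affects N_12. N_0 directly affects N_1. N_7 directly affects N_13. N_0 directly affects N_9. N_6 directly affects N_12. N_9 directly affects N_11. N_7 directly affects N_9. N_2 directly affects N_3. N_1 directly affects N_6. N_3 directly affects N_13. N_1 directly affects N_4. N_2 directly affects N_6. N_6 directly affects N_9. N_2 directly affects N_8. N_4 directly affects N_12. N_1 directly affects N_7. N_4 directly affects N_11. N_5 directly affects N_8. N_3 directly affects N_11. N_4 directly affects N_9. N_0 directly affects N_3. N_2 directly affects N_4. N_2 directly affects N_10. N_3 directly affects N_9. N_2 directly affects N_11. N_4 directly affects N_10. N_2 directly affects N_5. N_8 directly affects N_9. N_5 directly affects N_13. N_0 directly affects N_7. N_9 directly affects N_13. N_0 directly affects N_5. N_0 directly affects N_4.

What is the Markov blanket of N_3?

{N_0, N_2, N_4, N_5, N_6, N_7, N_8, N_9, N_11, N_13}

A node's Markov blanket = Pa ∪ Ch ∪ (parents of Ch other than the node itself).
N_3 has parents N_0, N_2.
Children of N_3: N_9, N_11, N_13.
Parents of each child, excluding N_3:
  parents(N_9) \ {N_3} = {N_0, N_4, N_6, N_7, N_8}.
  N_11's other parents are N_2, N_4, N_8, N_9.
  parents(N_13) \ {N_3} = {N_5, N_7, N_9}.
MB(N_3) = {N_0, N_2, N_4, N_5, N_6, N_7, N_8, N_9, N_11, N_13}.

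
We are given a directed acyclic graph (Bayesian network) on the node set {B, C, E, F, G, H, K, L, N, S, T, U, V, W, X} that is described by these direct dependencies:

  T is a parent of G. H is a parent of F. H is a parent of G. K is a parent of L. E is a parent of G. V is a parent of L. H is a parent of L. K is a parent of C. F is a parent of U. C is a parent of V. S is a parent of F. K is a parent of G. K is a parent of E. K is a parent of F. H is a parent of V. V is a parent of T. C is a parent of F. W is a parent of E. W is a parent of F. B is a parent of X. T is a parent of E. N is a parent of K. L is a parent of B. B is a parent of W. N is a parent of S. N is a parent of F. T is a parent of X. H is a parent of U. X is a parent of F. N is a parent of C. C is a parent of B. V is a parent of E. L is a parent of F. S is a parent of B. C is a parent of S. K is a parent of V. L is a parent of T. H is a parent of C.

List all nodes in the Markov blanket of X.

By definition, MB(X) is built from X's parents, X's children, and the co-parents of X.
Parents of X: B, T.
X's children: F.
Co-parents of X (other parents of its children):
  F: C, H, K, L, N, S, W
MB(X) = {B, C, F, H, K, L, N, S, T, W}.

{B, C, F, H, K, L, N, S, T, W}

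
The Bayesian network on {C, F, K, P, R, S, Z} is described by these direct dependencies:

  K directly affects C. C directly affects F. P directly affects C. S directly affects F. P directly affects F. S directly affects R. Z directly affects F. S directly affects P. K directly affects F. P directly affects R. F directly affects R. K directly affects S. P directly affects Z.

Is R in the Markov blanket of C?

No

By definition, MB(C) is built from C's parents, C's children, and the co-parents of C.
Children of C: F.
Pa(C) = {K, P}.
For each child, the remaining parents (spouses of C):
  F's other parents are K, P, S, Z.
MB(C) = {F, K, P, S, Z}; R is not in this set.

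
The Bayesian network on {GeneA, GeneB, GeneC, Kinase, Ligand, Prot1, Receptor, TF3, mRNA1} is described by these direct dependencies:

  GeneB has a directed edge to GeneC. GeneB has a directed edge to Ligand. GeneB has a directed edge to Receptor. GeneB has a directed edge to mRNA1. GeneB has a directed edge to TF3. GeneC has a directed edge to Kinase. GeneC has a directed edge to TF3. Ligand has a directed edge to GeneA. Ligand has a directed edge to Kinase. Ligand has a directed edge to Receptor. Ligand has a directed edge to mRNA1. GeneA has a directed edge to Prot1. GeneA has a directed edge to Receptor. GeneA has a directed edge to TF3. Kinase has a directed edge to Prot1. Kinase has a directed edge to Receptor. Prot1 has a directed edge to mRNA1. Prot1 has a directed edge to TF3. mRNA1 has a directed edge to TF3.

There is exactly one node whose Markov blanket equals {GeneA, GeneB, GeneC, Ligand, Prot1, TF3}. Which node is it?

The target node must have every member of {GeneA, GeneB, GeneC, Ligand, Prot1, TF3} as a parent, child, or co-parent, and no others.
Parents of mRNA1: GeneB, Ligand, Prot1; children: TF3; co-parents: GeneA, GeneB, GeneC, Prot1.
These exactly cover the given set, so the node is mRNA1.

mRNA1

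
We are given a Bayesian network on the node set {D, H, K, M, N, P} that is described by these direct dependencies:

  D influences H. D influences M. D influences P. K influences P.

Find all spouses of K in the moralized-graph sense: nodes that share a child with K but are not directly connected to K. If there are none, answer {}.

{D}

Children of K: P.
  P: D
Excluding nodes already adjacent to K (P), the co-parent-only contribution is {D}.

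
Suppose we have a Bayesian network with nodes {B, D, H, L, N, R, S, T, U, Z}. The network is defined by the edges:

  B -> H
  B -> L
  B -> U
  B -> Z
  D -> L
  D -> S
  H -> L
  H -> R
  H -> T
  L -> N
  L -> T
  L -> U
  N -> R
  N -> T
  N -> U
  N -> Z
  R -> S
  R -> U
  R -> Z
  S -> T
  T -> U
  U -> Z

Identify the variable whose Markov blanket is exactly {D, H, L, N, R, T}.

The target node must have every member of {D, H, L, N, R, T} as a parent, child, or co-parent, and no others.
Parents of S: D, R; children: T; co-parents: H, L, N.
These exactly cover the given set, so the node is S.

S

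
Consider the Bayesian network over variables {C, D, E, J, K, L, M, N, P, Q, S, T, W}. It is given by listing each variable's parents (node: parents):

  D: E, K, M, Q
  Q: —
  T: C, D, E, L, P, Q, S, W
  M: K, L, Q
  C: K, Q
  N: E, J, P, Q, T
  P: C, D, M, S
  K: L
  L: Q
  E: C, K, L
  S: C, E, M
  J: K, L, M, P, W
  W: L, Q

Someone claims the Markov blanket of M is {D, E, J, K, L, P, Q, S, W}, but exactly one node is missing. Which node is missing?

M's parents: K, L, Q.
M's children: D, J, P, S.
For each child, the remaining parents (spouses of M):
  parents(S) \ {M} = {C, E}.
  parents(D) \ {M} = {E, K, Q}.
  P's other parents are C, D, S.
  parents(J) \ {M} = {K, L, P, W}.
MB(M) = {C, D, E, J, K, L, P, Q, S, W}.
Comparing with the claimed set, C is missing.

C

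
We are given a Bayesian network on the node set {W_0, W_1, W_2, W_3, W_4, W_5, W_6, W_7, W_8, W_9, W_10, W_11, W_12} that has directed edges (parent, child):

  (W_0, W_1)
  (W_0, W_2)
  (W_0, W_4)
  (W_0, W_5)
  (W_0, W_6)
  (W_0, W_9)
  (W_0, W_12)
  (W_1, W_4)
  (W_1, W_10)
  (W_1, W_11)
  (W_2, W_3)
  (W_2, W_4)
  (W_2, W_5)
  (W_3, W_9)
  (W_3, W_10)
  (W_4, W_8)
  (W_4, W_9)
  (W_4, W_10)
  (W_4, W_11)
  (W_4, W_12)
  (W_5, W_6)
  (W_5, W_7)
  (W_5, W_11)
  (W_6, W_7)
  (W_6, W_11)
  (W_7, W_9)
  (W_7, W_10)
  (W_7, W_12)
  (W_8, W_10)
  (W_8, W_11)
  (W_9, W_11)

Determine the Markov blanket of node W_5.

{W_0, W_1, W_2, W_4, W_6, W_7, W_8, W_9, W_11}

Ch(W_5) = {W_6, W_7, W_11}.
Pa(W_5) = {W_0, W_2}.
For each child, the remaining parents (spouses of W_5):
  W_6's other parent is W_0.
  W_7's other parent is W_6.
  parents(W_11) \ {W_5} = {W_1, W_4, W_6, W_8, W_9}.
Union: {W_0, W_2} ∪ {W_6, W_7, W_11} ∪ {W_0, W_1, W_4, W_6, W_8, W_9} = {W_0, W_1, W_2, W_4, W_6, W_7, W_8, W_9, W_11}.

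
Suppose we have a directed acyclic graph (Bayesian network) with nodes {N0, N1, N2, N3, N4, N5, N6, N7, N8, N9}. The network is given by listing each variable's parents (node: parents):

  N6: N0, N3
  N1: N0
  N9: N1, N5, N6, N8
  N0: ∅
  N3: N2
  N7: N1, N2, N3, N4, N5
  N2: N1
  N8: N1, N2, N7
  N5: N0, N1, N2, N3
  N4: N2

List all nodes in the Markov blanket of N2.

{N0, N1, N3, N4, N5, N7, N8}

A node's Markov blanket = Pa ∪ Ch ∪ (parents of Ch other than the node itself).
Pa(N2) = {N1}.
Children of N2: N3, N4, N5, N7, N8.
Co-parents of N2 (other parents of its children):
  N3: —
  N4: —
  N5: N0, N1, N3
  N7: N1, N3, N4, N5
  N8: N1, N7
So the Markov blanket of N2 is {N0, N1, N3, N4, N5, N7, N8}.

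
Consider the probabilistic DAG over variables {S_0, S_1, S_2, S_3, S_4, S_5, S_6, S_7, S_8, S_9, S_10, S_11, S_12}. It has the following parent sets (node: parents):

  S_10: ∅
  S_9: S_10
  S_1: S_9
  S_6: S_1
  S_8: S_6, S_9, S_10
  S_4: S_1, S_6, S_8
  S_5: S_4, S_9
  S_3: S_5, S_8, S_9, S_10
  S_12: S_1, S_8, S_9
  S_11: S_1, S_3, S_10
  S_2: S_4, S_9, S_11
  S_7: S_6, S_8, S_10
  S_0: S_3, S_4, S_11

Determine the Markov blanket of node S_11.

{S_0, S_1, S_2, S_3, S_4, S_9, S_10}

Recall MB(v) = parents ∪ children ∪ spouses, where spouses are the other parents of v's children.
Parents of S_11: S_1, S_3, S_10.
Ch(S_11) = {S_0, S_2}.
For each child, the remaining parents (spouses of S_11):
  S_2's other parents are S_4, S_9.
  parents(S_0) \ {S_11} = {S_3, S_4}.
So the Markov blanket of S_11 is {S_0, S_1, S_2, S_3, S_4, S_9, S_10}.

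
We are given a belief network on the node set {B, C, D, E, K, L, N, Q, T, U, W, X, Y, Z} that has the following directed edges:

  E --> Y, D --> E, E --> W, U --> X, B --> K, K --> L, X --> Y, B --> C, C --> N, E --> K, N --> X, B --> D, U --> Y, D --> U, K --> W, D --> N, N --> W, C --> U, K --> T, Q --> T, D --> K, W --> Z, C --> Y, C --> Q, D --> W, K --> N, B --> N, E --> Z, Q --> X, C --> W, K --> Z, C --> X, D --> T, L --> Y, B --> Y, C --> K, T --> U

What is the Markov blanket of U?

{B, C, D, E, L, N, Q, T, X, Y}

Recall MB(v) = parents ∪ children ∪ spouses, where spouses are the other parents of v's children.
Children of U: X, Y.
U's parents: C, D, T.
Co-parents of U (other parents of its children):
  parents(X) \ {U} = {C, N, Q}.
  parents(Y) \ {U} = {B, C, E, L, X}.
MB(U) = {B, C, D, E, L, N, Q, T, X, Y}.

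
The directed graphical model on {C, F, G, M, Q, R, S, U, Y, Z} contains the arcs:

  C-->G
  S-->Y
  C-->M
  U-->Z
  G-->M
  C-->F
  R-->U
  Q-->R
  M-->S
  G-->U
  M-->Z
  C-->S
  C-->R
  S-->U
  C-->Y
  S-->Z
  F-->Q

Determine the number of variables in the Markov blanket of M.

5

A node's Markov blanket = Pa ∪ Ch ∪ (parents of Ch other than the node itself).
Children of M: S, Z.
Parents of M: C, G.
Parents of each child, excluding M:
  parents(S) \ {M} = {C}.
  Z's other parents are S, U.
MB(M) = {C, G, S, U, Z}, which has 5 nodes.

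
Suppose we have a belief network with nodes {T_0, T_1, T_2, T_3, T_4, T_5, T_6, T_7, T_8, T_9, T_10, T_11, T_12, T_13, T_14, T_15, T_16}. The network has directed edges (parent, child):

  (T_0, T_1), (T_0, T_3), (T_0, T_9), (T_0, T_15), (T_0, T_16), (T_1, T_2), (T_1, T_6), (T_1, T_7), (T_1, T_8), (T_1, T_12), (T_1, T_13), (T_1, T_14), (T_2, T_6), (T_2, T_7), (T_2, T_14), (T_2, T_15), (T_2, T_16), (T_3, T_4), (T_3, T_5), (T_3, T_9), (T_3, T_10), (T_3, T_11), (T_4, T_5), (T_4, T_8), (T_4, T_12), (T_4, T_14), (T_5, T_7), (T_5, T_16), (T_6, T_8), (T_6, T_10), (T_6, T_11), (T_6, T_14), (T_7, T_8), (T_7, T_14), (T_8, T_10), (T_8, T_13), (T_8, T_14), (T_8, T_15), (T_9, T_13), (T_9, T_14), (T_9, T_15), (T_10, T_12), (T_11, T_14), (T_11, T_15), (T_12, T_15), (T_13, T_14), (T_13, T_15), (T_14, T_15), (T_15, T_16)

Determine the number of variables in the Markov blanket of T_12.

11

T_12 has parents T_1, T_4, T_10.
Ch(T_12) = {T_15}.
For each child, the remaining parents (spouses of T_12):
  T_15 also has parents T_0, T_2, T_8, T_9, T_11, T_13, T_14.
MB(T_12) = {T_0, T_1, T_2, T_4, T_8, T_9, T_10, T_11, T_13, T_14, T_15}, which has 11 nodes.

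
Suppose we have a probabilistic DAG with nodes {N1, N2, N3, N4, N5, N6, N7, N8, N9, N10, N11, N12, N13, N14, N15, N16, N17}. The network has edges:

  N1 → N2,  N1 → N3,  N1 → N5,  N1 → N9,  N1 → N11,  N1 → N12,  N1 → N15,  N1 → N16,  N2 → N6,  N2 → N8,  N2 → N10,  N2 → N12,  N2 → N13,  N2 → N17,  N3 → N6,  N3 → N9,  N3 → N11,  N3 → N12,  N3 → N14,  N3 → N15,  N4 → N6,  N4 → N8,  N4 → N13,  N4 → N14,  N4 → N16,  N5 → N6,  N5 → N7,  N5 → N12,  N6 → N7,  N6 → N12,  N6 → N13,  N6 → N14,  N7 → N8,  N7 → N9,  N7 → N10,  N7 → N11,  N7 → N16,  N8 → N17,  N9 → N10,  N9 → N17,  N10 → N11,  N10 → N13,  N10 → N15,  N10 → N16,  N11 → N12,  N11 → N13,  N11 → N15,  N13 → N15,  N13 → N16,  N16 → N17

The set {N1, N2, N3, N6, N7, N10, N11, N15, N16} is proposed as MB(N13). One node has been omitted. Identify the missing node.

N4

N13's children: N15, N16.
Pa(N13) = {N2, N4, N6, N10, N11}.
For each child, the remaining parents (spouses of N13):
  N15's other parents are N1, N3, N10, N11.
  parents(N16) \ {N13} = {N1, N4, N7, N10}.
MB(N13) = {N1, N2, N3, N4, N6, N7, N10, N11, N15, N16}.
Comparing with the claimed set, N4 is missing.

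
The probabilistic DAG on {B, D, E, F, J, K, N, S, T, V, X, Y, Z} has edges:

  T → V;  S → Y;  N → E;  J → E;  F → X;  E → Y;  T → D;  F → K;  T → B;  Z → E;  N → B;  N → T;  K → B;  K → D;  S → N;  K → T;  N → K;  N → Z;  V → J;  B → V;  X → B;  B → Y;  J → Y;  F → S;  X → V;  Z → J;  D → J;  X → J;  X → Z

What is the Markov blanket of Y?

{B, E, J, S}

Children of Y: none.
Y's parents: B, E, J, S.
With no children, Y has no spouses; the co-parent set is empty.
MB(Y) = {B, E, J, S}.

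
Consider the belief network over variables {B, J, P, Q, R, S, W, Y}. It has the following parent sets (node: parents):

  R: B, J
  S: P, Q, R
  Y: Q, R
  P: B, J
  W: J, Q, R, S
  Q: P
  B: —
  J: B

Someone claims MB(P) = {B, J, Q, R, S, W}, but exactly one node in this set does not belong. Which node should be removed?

P's children: Q, S.
Parents of P: B, J.
Parents of each child, excluding P:
  Q: —
  S: Q, R
MB(P) = {B, J, Q, R, S}.
W is neither a parent, child, nor co-parent of P, so it does not belong.

W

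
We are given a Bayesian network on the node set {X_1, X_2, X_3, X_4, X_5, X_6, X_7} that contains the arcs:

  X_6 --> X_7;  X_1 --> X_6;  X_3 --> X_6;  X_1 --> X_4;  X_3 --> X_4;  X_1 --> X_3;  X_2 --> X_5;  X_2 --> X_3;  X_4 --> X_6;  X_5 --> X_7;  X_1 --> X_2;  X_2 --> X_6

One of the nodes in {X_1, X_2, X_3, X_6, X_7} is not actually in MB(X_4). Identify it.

X_7

X_4 has child X_6.
Parents of X_4: X_1, X_3.
Parents of each child, excluding X_4:
  parents(X_6) \ {X_4} = {X_1, X_2, X_3}.
MB(X_4) = {X_1, X_2, X_3, X_6}.
X_7 is neither a parent, child, nor co-parent of X_4, so it does not belong.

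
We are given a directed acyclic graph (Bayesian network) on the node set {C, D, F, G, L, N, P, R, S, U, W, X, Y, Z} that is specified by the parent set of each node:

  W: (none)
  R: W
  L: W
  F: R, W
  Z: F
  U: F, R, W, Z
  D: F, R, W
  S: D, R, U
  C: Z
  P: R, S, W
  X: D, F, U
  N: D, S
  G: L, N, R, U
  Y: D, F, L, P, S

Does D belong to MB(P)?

Yes

D is a co-parent of P: both are parents of Y.
So D ∈ MB(P).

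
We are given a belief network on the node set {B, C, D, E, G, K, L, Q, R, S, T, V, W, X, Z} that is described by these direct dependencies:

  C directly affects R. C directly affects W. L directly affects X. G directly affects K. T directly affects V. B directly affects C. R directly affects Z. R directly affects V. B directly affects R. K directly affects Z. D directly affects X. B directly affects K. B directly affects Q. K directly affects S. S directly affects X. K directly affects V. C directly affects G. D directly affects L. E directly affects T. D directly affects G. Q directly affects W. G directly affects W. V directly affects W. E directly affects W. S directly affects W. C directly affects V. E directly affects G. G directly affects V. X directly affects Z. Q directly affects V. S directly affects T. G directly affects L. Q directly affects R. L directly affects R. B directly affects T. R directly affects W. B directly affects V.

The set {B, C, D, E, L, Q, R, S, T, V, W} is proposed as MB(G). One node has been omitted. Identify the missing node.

K

Recall MB(v) = parents ∪ children ∪ spouses, where spouses are the other parents of v's children.
G has children K, L, V, W.
Pa(G) = {C, D, E}.
For each child, the remaining parents (spouses of G):
  K: B
  L: D
  V: B, C, K, Q, R, T
  W: C, E, Q, R, S, V
MB(G) = {B, C, D, E, K, L, Q, R, S, T, V, W}.
Comparing with the claimed set, K is missing.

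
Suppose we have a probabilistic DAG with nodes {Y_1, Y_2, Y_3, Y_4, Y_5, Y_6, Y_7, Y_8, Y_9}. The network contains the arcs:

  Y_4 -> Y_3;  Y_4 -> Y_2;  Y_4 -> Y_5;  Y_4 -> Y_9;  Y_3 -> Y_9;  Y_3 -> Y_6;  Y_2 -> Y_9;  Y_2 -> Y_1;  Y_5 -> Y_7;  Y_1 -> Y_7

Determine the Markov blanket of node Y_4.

{Y_2, Y_3, Y_5, Y_9}

The Markov blanket of a node is its parents, its children, and the other parents of its children.
Ch(Y_4) = {Y_2, Y_3, Y_5, Y_9}.
Y_4's parents: none.
For each child, the remaining parents (spouses of Y_4):
  Y_3: —
  Y_2: —
  Y_5: —
  Y_9: Y_2, Y_3
So the Markov blanket of Y_4 is {Y_2, Y_3, Y_5, Y_9}.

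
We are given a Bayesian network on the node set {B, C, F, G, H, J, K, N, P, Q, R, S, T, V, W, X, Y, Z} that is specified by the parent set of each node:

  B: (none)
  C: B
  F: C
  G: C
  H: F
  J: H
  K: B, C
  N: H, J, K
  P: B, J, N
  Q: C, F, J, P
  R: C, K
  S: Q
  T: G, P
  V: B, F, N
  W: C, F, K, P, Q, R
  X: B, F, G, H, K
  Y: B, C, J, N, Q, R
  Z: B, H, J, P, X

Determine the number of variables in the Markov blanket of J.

Recall MB(v) = parents ∪ children ∪ spouses, where spouses are the other parents of v's children.
J has parent H.
Ch(J) = {N, P, Q, Y, Z}.
Other parents of J's children:
  N's other parents are H, K.
  P's other parents are B, N.
  Q's other parents are C, F, P.
  Y also has parents B, C, N, Q, R.
  parents(Z) \ {J} = {B, H, P, X}.
MB(J) = {B, C, F, H, K, N, P, Q, R, X, Y, Z}, which has 12 nodes.

12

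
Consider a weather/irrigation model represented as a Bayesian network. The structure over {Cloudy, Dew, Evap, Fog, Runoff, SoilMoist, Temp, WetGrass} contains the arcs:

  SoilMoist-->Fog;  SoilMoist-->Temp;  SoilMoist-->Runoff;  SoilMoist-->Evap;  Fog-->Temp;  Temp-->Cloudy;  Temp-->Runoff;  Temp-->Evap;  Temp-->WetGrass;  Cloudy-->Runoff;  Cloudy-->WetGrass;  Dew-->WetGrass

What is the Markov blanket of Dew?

{Cloudy, Temp, WetGrass}

Pa(Dew) = {}.
Children of Dew: WetGrass.
Co-parents of Dew (other parents of its children):
  WetGrass also has parents Cloudy, Temp.
So the Markov blanket of Dew is {Cloudy, Temp, WetGrass}.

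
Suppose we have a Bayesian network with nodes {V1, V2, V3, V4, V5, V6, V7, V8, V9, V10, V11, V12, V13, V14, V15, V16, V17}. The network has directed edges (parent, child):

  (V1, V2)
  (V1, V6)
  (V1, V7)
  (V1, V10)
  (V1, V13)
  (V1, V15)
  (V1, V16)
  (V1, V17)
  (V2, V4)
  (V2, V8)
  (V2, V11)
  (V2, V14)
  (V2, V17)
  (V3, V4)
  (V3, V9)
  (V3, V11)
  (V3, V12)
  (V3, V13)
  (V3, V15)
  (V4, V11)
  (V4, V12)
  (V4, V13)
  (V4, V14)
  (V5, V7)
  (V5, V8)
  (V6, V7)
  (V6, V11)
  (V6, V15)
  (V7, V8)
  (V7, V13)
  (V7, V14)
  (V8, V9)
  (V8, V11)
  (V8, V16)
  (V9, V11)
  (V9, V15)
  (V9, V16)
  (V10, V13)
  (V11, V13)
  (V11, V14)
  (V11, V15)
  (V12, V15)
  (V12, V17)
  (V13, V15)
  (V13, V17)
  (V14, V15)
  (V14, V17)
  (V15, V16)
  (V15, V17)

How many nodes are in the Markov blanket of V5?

V5 has no parents.
Ch(V5) = {V7, V8}.
Co-parents of V5 (other parents of its children):
  V7: V1, V6
  V8: V2, V7
MB(V5) = {V1, V2, V6, V7, V8}, which has 5 nodes.

5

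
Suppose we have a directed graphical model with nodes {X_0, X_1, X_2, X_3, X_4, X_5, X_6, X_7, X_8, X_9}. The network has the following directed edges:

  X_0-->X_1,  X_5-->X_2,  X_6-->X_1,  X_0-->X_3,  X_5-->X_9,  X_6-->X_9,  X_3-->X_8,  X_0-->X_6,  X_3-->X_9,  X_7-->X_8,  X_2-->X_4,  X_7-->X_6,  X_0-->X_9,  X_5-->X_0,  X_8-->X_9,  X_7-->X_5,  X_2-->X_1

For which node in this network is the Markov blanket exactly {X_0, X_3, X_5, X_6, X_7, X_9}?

X_8

The target node must have every member of {X_0, X_3, X_5, X_6, X_7, X_9} as a parent, child, or co-parent, and no others.
Parents of X_8: X_3, X_7; children: X_9; co-parents: X_0, X_3, X_5, X_6.
These exactly cover the given set, so the node is X_8.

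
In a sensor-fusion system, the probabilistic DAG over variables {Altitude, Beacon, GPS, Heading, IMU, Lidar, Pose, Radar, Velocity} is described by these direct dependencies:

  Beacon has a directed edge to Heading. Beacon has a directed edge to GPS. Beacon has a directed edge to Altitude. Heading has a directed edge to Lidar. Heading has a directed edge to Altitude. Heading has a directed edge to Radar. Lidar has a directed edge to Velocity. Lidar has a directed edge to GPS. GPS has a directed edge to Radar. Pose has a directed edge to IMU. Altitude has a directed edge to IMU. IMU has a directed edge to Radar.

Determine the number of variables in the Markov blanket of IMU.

IMU's parents: Altitude, Pose.
IMU has child Radar.
Parents of each child, excluding IMU:
  Radar: GPS, Heading
MB(IMU) = {Altitude, GPS, Heading, Pose, Radar}, which has 5 nodes.

5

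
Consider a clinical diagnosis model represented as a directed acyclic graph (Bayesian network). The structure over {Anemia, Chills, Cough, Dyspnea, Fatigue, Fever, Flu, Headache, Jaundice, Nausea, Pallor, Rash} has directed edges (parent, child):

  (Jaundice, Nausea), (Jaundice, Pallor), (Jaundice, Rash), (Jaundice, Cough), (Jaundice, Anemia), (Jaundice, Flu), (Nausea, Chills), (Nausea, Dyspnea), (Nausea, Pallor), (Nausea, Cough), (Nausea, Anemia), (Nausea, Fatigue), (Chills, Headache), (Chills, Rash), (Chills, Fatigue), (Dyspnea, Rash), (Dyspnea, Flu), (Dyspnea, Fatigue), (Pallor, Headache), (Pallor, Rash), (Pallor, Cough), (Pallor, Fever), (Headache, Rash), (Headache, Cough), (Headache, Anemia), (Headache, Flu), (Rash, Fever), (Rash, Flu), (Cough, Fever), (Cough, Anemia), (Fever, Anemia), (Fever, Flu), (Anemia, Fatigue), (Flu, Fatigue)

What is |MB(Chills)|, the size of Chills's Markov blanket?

9

A node's Markov blanket = Pa ∪ Ch ∪ (parents of Ch other than the node itself).
Children of Chills: Fatigue, Headache, Rash.
Chills has parent Nausea.
Co-parents of Chills (other parents of its children):
  parents(Headache) \ {Chills} = {Pallor}.
  Rash also has parents Dyspnea, Headache, Jaundice, Pallor.
  Fatigue's other parents are Anemia, Dyspnea, Flu, Nausea.
MB(Chills) = {Anemia, Dyspnea, Fatigue, Flu, Headache, Jaundice, Nausea, Pallor, Rash}, which has 9 nodes.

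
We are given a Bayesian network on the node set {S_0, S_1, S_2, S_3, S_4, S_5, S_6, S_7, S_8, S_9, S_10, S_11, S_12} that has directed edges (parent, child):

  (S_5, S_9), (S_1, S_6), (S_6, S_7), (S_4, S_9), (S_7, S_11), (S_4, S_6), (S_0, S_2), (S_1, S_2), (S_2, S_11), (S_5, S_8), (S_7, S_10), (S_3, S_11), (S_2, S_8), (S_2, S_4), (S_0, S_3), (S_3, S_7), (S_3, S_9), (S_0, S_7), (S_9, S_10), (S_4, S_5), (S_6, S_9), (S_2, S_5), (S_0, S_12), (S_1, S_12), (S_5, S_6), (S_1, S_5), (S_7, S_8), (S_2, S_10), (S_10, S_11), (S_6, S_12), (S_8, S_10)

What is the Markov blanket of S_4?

By definition, MB(S_4) is built from S_4's parents, S_4's children, and the co-parents of S_4.
Pa(S_4) = {S_2}.
S_4's children: S_5, S_6, S_9.
For each child, the remaining parents (spouses of S_4):
  S_5: S_1, S_2
  S_6: S_1, S_5
  S_9: S_3, S_5, S_6
Union: {S_2} ∪ {S_5, S_6, S_9} ∪ {S_1, S_2, S_3, S_5, S_6} = {S_1, S_2, S_3, S_5, S_6, S_9}.

{S_1, S_2, S_3, S_5, S_6, S_9}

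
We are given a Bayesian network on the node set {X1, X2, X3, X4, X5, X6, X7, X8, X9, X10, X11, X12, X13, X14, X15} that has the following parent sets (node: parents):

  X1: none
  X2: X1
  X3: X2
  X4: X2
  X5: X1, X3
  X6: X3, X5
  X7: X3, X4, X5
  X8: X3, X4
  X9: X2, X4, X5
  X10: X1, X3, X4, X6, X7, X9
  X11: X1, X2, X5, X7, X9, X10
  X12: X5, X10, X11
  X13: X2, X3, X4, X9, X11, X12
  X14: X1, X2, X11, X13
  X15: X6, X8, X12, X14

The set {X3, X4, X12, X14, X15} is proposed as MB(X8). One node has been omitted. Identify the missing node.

X6

Ch(X8) = {X15}.
Parents of X8: X3, X4.
For each child, the remaining parents (spouses of X8):
  parents(X15) \ {X8} = {X6, X12, X14}.
MB(X8) = {X3, X4, X6, X12, X14, X15}.
Comparing with the claimed set, X6 is missing.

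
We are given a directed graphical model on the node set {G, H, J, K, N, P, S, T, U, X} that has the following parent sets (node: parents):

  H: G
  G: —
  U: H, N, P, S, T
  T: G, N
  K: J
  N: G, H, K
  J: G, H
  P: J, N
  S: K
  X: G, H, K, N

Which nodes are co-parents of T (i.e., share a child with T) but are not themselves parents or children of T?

{H, P, S}

Children of T: U.
  parents(U) \ {T} = {H, N, P, S}.
Excluding nodes already adjacent to T (G, N, U), the co-parent-only contribution is {H, P, S}.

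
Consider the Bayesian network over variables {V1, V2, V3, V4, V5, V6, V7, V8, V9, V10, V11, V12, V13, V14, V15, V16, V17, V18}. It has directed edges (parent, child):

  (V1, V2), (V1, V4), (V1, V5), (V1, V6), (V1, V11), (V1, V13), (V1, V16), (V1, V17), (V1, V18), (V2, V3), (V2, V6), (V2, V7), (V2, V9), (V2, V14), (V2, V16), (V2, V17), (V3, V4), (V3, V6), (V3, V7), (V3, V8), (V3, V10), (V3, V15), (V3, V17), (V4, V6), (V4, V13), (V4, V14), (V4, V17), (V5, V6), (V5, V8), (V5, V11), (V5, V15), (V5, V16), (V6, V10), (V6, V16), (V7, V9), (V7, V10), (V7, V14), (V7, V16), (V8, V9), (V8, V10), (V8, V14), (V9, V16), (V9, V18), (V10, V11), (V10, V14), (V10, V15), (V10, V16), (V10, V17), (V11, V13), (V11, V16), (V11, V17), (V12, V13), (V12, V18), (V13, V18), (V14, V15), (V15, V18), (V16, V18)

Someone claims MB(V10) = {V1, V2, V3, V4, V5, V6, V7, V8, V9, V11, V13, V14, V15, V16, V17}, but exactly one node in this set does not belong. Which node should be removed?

A node's Markov blanket = Pa ∪ Ch ∪ (parents of Ch other than the node itself).
Parents of V10: V3, V6, V7, V8.
Ch(V10) = {V11, V14, V15, V16, V17}.
Parents of each child, excluding V10:
  parents(V11) \ {V10} = {V1, V5}.
  V14 also has parents V2, V4, V7, V8.
  V15's other parents are V3, V5, V14.
  parents(V16) \ {V10} = {V1, V2, V5, V6, V7, V9, V11}.
  V17's other parents are V1, V2, V3, V4, V11.
MB(V10) = {V1, V2, V3, V4, V5, V6, V7, V8, V9, V11, V14, V15, V16, V17}.
V13 is neither a parent, child, nor co-parent of V10, so it does not belong.

V13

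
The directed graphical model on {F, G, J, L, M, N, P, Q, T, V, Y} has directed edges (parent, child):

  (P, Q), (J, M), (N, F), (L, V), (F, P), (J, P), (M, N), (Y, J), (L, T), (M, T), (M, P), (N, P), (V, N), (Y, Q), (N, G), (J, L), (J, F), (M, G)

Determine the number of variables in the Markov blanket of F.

4

Parents of F: J, N.
F has child P.
Parents of each child, excluding F:
  P's other parents are J, M, N.
MB(F) = {J, M, N, P}, which has 4 nodes.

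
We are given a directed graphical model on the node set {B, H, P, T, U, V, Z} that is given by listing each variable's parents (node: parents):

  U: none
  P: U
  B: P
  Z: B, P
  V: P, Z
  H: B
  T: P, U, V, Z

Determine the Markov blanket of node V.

Ch(V) = {T}.
V has parents P, Z.
Other parents of V's children:
  T's other parents are P, U, Z.
Union: {P, Z} ∪ {T} ∪ {P, U, Z} = {P, T, U, Z}.

{P, T, U, Z}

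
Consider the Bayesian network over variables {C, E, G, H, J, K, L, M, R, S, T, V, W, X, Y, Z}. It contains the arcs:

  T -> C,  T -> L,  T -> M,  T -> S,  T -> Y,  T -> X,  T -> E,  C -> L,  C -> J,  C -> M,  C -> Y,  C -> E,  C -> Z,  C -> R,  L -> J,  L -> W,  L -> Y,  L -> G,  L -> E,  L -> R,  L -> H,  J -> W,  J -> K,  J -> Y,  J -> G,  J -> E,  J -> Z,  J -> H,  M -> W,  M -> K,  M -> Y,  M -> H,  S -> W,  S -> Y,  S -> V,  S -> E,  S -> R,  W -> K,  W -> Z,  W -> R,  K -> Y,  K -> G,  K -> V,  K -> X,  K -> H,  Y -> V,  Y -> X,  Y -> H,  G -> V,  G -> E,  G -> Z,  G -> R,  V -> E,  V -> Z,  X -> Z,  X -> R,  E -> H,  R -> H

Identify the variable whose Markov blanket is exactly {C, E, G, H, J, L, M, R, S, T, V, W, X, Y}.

K

The target node must have every member of {C, E, G, H, J, L, M, R, S, T, V, W, X, Y} as a parent, child, or co-parent, and no others.
Parents of K: J, M, W; children: G, H, V, X, Y; co-parents: C, E, G, J, L, M, R, S, T, Y.
These exactly cover the given set, so the node is K.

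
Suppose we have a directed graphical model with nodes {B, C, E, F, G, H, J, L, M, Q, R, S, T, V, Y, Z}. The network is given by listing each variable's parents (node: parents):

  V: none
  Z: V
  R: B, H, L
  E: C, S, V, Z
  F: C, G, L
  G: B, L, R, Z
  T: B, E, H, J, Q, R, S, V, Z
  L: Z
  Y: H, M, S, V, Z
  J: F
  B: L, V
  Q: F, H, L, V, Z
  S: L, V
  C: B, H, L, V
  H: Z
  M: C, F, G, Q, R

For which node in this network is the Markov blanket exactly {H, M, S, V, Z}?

Y

The target node must have every member of {H, M, S, V, Z} as a parent, child, or co-parent, and no others.
Parents of Y: H, M, S, V, Z; children: none; co-parents: none.
These exactly cover the given set, so the node is Y.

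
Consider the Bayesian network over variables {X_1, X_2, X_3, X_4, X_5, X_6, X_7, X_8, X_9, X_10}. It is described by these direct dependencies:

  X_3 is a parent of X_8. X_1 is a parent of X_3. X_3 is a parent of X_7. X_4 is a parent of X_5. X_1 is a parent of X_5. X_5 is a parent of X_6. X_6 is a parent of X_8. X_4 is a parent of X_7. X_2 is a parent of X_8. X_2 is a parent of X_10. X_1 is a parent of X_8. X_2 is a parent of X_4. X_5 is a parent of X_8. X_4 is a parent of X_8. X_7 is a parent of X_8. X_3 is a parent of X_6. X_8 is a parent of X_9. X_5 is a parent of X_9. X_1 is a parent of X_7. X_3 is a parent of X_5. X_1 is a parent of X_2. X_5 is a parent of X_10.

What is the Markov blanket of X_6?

X_6 has parents X_3, X_5.
X_6's children: X_8.
Other parents of X_6's children:
  parents(X_8) \ {X_6} = {X_1, X_2, X_3, X_4, X_5, X_7}.
Union: {X_3, X_5} ∪ {X_8} ∪ {X_1, X_2, X_3, X_4, X_5, X_7} = {X_1, X_2, X_3, X_4, X_5, X_7, X_8}.

{X_1, X_2, X_3, X_4, X_5, X_7, X_8}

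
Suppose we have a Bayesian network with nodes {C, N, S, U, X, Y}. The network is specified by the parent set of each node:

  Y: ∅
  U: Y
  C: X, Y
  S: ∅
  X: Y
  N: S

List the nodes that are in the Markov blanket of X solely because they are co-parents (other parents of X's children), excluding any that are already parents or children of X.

{}

Children of X: C.
  C: Y
Excluding nodes already adjacent to X (C, Y), the co-parent-only contribution is {}.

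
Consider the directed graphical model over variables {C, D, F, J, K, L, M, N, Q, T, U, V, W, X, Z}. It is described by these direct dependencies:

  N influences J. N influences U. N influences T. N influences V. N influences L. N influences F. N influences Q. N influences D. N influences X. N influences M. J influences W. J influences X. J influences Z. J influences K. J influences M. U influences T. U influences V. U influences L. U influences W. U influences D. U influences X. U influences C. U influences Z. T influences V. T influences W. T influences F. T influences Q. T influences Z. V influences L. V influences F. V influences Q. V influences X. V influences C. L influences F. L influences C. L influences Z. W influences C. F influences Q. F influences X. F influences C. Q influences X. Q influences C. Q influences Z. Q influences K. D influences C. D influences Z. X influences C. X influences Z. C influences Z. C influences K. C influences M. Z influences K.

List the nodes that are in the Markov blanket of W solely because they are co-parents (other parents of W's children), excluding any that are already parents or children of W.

{D, F, L, Q, V, X}

Children of W: C.
  parents(C) \ {W} = {D, F, L, Q, U, V, X}.
Excluding nodes already adjacent to W (C, J, T, U), the co-parent-only contribution is {D, F, L, Q, V, X}.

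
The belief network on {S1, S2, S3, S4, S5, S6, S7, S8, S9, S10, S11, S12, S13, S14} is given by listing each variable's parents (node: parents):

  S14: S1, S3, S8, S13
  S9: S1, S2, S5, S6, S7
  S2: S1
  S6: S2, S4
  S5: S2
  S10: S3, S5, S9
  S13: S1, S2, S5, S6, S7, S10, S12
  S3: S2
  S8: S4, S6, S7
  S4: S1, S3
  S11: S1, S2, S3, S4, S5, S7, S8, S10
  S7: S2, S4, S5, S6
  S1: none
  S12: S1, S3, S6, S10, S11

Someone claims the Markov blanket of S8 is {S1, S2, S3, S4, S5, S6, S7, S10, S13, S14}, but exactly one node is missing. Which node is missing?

The Markov blanket of a node is its parents, its children, and the other parents of its children.
S8 has parents S4, S6, S7.
Ch(S8) = {S11, S14}.
Other parents of S8's children:
  S11: S1, S2, S3, S4, S5, S7, S10
  S14: S1, S3, S13
MB(S8) = {S1, S2, S3, S4, S5, S6, S7, S10, S11, S13, S14}.
Comparing with the claimed set, S11 is missing.

S11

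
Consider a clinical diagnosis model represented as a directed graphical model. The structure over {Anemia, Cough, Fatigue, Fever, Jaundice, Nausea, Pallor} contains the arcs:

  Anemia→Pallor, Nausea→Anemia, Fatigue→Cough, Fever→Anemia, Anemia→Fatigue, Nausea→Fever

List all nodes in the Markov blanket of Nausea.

Pa(Nausea) = {}.
Children of Nausea: Anemia, Fever.
For each child, the remaining parents (spouses of Nausea):
  Fever: —
  Anemia: Fever
Union: {} ∪ {Anemia, Fever} ∪ {Fever} = {Anemia, Fever}.

{Anemia, Fever}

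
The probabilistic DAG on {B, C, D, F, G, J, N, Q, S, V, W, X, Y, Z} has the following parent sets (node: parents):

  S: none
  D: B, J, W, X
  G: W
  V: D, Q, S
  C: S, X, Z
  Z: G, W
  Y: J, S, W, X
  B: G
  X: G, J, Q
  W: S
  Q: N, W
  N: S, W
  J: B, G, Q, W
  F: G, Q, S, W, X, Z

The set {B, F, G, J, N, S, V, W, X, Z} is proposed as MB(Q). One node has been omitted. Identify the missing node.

Pa(Q) = {N, W}.
Ch(Q) = {F, J, V, X}.
Co-parents of Q (other parents of its children):
  J: B, G, W
  X: G, J
  F: G, S, W, X, Z
  V: D, S
MB(Q) = {B, D, F, G, J, N, S, V, W, X, Z}.
Comparing with the claimed set, D is missing.

D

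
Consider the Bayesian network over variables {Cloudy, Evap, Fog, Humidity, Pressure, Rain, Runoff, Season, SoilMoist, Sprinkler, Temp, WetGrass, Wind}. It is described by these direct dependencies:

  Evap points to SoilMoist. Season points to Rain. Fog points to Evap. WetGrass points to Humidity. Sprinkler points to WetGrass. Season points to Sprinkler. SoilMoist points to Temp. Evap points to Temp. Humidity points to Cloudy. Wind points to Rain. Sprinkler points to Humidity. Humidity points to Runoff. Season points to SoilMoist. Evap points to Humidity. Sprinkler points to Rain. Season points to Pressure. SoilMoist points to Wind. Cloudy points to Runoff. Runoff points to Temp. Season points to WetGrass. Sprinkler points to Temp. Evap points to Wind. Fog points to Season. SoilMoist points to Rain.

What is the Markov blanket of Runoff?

A node's Markov blanket = Pa ∪ Ch ∪ (parents of Ch other than the node itself).
Pa(Runoff) = {Cloudy, Humidity}.
Ch(Runoff) = {Temp}.
Parents of each child, excluding Runoff:
  Temp also has parents Evap, SoilMoist, Sprinkler.
Union: {Cloudy, Humidity} ∪ {Temp} ∪ {Evap, SoilMoist, Sprinkler} = {Cloudy, Evap, Humidity, SoilMoist, Sprinkler, Temp}.

{Cloudy, Evap, Humidity, SoilMoist, Sprinkler, Temp}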